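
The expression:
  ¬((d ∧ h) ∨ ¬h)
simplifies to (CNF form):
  h ∧ ¬d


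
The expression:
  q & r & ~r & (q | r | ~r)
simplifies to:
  False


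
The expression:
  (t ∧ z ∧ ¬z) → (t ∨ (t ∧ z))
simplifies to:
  True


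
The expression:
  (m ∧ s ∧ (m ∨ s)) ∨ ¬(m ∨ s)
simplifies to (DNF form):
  (m ∧ s) ∨ (¬m ∧ ¬s)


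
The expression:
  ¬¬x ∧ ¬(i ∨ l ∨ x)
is never true.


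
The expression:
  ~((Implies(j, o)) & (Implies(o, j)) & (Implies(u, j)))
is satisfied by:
  {u: True, j: False, o: False}
  {o: True, u: True, j: False}
  {o: True, u: False, j: False}
  {j: True, u: True, o: False}
  {j: True, u: False, o: False}


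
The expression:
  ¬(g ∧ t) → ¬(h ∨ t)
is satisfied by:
  {g: True, h: False, t: False}
  {g: False, h: False, t: False}
  {t: True, g: True, h: False}
  {t: True, h: True, g: True}


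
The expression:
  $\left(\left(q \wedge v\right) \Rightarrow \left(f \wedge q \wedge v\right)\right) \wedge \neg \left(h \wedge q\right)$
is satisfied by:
  {f: True, v: False, q: False, h: False}
  {h: False, v: False, f: False, q: False}
  {f: True, v: True, h: False, q: False}
  {v: True, h: False, f: False, q: False}
  {h: True, f: True, v: False, q: False}
  {h: True, v: False, f: False, q: False}
  {h: True, f: True, v: True, q: False}
  {h: True, v: True, f: False, q: False}
  {q: True, f: True, h: False, v: False}
  {q: True, h: False, v: False, f: False}
  {q: True, f: True, v: True, h: False}


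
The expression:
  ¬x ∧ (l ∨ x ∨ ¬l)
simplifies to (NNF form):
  ¬x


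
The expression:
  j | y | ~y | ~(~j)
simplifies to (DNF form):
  True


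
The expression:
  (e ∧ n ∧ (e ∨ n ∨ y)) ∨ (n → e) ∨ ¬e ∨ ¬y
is always true.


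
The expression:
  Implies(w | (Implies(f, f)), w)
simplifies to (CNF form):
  w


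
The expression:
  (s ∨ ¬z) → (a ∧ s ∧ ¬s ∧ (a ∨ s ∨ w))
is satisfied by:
  {z: True, s: False}


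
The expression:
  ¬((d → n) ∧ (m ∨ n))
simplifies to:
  ¬n ∧ (d ∨ ¬m)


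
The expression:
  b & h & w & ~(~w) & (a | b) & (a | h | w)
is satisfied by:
  {h: True, w: True, b: True}


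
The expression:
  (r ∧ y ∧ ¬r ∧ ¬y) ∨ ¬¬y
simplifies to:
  y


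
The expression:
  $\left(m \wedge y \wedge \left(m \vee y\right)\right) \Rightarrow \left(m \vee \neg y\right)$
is always true.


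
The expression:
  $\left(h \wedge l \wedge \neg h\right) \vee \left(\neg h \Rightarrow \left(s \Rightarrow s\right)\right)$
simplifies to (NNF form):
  $\text{True}$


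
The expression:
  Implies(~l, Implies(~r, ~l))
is always true.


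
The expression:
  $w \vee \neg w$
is always true.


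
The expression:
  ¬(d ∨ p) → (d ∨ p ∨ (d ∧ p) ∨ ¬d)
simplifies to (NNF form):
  True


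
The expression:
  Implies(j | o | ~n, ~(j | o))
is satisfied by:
  {o: False, j: False}


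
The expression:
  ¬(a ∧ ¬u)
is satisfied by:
  {u: True, a: False}
  {a: False, u: False}
  {a: True, u: True}


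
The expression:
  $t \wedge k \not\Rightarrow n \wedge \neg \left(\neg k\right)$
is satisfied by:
  {t: True, k: True, n: False}


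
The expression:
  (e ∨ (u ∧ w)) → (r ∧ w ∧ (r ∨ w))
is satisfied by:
  {r: True, u: False, e: False, w: False}
  {r: False, u: False, e: False, w: False}
  {w: True, r: True, u: False, e: False}
  {w: True, r: False, u: False, e: False}
  {u: True, r: True, w: False, e: False}
  {u: True, w: False, r: False, e: False}
  {w: True, u: True, r: True, e: False}
  {w: True, e: True, r: True, u: False}
  {w: True, e: True, u: True, r: True}


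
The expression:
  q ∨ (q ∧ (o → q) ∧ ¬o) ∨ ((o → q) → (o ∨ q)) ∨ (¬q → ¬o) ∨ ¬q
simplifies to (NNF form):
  True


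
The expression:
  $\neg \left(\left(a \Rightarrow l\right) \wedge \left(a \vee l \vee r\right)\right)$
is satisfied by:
  {a: True, l: False, r: False}
  {l: False, r: False, a: False}
  {r: True, a: True, l: False}


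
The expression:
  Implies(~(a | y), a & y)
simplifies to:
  a | y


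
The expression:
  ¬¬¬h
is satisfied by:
  {h: False}


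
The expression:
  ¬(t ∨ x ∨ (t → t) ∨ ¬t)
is never true.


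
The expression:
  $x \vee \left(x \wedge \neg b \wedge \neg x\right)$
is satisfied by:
  {x: True}


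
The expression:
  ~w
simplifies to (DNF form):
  ~w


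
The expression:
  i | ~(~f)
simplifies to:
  f | i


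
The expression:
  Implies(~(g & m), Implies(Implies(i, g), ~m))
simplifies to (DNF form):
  g | i | ~m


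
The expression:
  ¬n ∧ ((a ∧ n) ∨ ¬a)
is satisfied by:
  {n: False, a: False}


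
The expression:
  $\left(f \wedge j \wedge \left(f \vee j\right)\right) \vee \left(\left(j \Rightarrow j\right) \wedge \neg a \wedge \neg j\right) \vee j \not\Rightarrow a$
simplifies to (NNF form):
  $\left(f \wedge j\right) \vee \neg a$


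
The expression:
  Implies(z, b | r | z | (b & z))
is always true.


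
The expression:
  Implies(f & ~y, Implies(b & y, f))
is always true.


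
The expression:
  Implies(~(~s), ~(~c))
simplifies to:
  c | ~s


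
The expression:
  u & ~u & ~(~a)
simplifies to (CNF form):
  False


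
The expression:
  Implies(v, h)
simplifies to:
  h | ~v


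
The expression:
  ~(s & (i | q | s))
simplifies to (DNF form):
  ~s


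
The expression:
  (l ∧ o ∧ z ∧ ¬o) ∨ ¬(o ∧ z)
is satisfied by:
  {o: False, z: False}
  {z: True, o: False}
  {o: True, z: False}


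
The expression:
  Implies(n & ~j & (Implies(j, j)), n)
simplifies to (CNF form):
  True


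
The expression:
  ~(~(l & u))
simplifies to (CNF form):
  l & u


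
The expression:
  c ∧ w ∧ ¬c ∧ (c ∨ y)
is never true.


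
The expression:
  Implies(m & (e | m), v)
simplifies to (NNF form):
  v | ~m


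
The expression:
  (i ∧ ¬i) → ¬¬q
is always true.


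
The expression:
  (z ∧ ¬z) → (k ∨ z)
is always true.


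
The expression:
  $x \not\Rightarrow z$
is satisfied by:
  {x: True, z: False}


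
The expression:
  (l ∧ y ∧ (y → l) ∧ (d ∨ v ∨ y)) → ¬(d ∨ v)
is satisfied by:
  {v: False, l: False, y: False, d: False}
  {d: True, v: False, l: False, y: False}
  {v: True, d: False, l: False, y: False}
  {d: True, v: True, l: False, y: False}
  {y: True, d: False, v: False, l: False}
  {y: True, d: True, v: False, l: False}
  {y: True, v: True, d: False, l: False}
  {y: True, d: True, v: True, l: False}
  {l: True, y: False, v: False, d: False}
  {l: True, d: True, y: False, v: False}
  {l: True, v: True, y: False, d: False}
  {d: True, l: True, v: True, y: False}
  {l: True, y: True, d: False, v: False}


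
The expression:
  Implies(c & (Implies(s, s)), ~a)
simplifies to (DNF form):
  ~a | ~c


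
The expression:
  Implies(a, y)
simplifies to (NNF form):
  y | ~a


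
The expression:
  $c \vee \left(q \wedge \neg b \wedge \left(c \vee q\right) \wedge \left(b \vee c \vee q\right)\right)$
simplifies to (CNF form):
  $\left(c \vee q\right) \wedge \left(c \vee \neg b\right)$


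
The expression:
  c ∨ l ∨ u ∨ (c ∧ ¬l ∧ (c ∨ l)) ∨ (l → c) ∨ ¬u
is always true.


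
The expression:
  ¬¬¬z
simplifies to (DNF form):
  ¬z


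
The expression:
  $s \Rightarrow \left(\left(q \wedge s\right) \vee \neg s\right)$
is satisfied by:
  {q: True, s: False}
  {s: False, q: False}
  {s: True, q: True}


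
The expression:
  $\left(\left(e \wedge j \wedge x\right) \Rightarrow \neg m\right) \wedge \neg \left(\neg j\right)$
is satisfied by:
  {j: True, m: False, x: False, e: False}
  {j: True, e: True, m: False, x: False}
  {j: True, x: True, m: False, e: False}
  {j: True, e: True, x: True, m: False}
  {j: True, m: True, x: False, e: False}
  {j: True, e: True, m: True, x: False}
  {j: True, x: True, m: True, e: False}


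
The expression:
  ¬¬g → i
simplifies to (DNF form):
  i ∨ ¬g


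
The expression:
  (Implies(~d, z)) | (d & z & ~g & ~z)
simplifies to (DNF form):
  d | z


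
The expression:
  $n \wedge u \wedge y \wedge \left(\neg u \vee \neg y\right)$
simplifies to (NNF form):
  $\text{False}$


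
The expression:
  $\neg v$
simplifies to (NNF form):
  $\neg v$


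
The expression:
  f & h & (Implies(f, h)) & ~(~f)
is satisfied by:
  {h: True, f: True}


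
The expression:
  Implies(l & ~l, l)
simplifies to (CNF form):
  True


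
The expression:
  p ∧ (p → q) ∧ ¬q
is never true.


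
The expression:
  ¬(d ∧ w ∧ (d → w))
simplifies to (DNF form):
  ¬d ∨ ¬w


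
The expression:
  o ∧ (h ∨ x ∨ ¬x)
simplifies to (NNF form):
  o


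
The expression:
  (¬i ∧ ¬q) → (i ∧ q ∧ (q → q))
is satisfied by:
  {i: True, q: True}
  {i: True, q: False}
  {q: True, i: False}


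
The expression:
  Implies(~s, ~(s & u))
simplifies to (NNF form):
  True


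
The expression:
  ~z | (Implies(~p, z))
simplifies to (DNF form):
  True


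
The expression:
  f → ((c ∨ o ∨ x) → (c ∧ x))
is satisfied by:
  {c: True, x: True, o: False, f: False}
  {c: True, o: True, x: True, f: False}
  {c: True, x: False, o: False, f: False}
  {c: True, o: True, x: False, f: False}
  {x: True, c: False, o: False, f: False}
  {o: True, x: True, c: False, f: False}
  {c: False, x: False, o: False, f: False}
  {o: True, c: False, x: False, f: False}
  {f: True, c: True, x: True, o: False}
  {f: True, o: True, c: True, x: True}
  {f: True, c: False, x: False, o: False}


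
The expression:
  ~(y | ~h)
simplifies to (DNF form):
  h & ~y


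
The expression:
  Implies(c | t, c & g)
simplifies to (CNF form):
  (c | ~c) & (c | ~t) & (g | ~c) & (g | ~t)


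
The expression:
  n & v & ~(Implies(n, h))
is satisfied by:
  {n: True, v: True, h: False}


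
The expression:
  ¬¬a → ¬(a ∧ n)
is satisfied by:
  {n: False, a: False}
  {a: True, n: False}
  {n: True, a: False}


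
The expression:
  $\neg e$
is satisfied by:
  {e: False}


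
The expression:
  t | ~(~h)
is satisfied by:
  {t: True, h: True}
  {t: True, h: False}
  {h: True, t: False}


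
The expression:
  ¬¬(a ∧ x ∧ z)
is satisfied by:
  {a: True, z: True, x: True}


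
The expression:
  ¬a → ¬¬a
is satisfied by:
  {a: True}


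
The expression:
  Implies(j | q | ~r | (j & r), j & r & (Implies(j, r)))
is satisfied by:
  {r: True, j: True, q: False}
  {r: True, j: False, q: False}
  {r: True, q: True, j: True}


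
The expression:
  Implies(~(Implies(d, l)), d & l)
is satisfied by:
  {l: True, d: False}
  {d: False, l: False}
  {d: True, l: True}


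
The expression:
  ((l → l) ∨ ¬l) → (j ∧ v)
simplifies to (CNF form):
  j ∧ v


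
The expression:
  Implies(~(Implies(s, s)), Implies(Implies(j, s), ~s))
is always true.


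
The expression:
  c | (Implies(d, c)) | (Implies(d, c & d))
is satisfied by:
  {c: True, d: False}
  {d: False, c: False}
  {d: True, c: True}


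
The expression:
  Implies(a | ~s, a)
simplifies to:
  a | s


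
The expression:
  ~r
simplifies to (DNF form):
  ~r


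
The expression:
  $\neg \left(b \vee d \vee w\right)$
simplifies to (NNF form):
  $\neg b \wedge \neg d \wedge \neg w$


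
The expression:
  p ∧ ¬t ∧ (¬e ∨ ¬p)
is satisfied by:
  {p: True, e: False, t: False}


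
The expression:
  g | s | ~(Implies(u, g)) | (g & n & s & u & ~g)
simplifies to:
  g | s | u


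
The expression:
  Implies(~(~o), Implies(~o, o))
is always true.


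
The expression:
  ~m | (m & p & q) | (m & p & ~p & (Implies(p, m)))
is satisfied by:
  {p: True, q: True, m: False}
  {p: True, q: False, m: False}
  {q: True, p: False, m: False}
  {p: False, q: False, m: False}
  {p: True, m: True, q: True}


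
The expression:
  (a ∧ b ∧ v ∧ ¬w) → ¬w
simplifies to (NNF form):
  True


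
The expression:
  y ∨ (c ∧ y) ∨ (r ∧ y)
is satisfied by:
  {y: True}


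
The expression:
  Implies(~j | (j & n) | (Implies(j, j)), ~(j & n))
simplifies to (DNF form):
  ~j | ~n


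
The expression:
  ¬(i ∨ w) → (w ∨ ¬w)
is always true.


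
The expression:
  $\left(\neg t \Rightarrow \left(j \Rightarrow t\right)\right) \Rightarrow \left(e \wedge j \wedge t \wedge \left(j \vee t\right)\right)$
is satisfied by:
  {j: True, e: True, t: False}
  {j: True, e: False, t: False}
  {j: True, t: True, e: True}


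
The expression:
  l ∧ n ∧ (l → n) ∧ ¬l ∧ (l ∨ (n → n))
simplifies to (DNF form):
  False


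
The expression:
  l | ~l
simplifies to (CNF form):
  True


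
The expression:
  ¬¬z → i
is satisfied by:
  {i: True, z: False}
  {z: False, i: False}
  {z: True, i: True}


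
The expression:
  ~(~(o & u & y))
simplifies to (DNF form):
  o & u & y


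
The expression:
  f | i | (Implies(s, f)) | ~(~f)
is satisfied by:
  {i: True, f: True, s: False}
  {i: True, s: False, f: False}
  {f: True, s: False, i: False}
  {f: False, s: False, i: False}
  {i: True, f: True, s: True}
  {i: True, s: True, f: False}
  {f: True, s: True, i: False}


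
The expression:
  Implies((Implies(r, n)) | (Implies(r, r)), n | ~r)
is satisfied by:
  {n: True, r: False}
  {r: False, n: False}
  {r: True, n: True}


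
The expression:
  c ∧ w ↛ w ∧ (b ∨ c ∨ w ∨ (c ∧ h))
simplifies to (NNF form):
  False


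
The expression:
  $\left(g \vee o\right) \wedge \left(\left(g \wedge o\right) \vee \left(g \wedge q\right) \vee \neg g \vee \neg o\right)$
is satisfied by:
  {o: True, g: True}
  {o: True, g: False}
  {g: True, o: False}


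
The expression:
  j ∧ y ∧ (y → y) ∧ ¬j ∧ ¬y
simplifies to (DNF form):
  False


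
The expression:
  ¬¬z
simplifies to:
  z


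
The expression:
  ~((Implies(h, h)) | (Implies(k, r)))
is never true.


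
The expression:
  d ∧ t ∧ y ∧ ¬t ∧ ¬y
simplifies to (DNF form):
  False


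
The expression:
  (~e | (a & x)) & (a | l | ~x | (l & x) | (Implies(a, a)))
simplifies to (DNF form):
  ~e | (a & x)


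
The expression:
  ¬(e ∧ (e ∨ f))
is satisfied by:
  {e: False}


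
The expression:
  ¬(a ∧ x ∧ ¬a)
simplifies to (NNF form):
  True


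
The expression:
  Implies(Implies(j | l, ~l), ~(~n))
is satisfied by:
  {n: True, l: True}
  {n: True, l: False}
  {l: True, n: False}


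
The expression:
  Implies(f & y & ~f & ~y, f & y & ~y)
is always true.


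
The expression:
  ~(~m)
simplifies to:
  m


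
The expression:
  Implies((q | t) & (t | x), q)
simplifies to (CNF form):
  q | ~t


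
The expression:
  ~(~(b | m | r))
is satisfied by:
  {r: True, b: True, m: True}
  {r: True, b: True, m: False}
  {r: True, m: True, b: False}
  {r: True, m: False, b: False}
  {b: True, m: True, r: False}
  {b: True, m: False, r: False}
  {m: True, b: False, r: False}


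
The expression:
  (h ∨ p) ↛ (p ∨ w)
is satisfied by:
  {h: True, p: False, w: False}


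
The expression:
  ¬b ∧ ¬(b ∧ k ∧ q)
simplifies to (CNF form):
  ¬b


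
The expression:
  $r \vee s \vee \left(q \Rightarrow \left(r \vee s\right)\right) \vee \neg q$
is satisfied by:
  {r: True, s: True, q: False}
  {r: True, s: False, q: False}
  {s: True, r: False, q: False}
  {r: False, s: False, q: False}
  {r: True, q: True, s: True}
  {r: True, q: True, s: False}
  {q: True, s: True, r: False}


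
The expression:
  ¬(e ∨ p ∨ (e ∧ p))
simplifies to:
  ¬e ∧ ¬p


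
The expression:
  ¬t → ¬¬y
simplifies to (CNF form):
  t ∨ y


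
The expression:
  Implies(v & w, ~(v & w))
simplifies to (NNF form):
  ~v | ~w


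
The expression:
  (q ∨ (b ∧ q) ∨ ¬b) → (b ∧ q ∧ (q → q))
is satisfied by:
  {b: True}


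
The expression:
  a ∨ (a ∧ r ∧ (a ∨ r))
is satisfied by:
  {a: True}


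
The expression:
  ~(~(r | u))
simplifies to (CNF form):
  r | u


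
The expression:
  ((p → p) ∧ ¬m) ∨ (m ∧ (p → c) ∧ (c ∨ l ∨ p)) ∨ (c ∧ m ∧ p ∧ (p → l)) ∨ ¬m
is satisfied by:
  {c: True, l: True, p: False, m: False}
  {c: True, p: False, m: False, l: False}
  {c: True, l: True, p: True, m: False}
  {c: True, p: True, m: False, l: False}
  {l: True, p: False, m: False, c: False}
  {l: False, p: False, m: False, c: False}
  {l: True, p: True, m: False, c: False}
  {p: True, l: False, m: False, c: False}
  {l: True, m: True, c: True, p: False}
  {m: True, c: True, l: False, p: False}
  {l: True, m: True, c: True, p: True}
  {m: True, c: True, p: True, l: False}
  {m: True, l: True, c: False, p: False}


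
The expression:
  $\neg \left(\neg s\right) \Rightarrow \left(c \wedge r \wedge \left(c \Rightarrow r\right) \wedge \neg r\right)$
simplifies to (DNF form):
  $\neg s$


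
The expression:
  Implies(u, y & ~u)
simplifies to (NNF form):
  ~u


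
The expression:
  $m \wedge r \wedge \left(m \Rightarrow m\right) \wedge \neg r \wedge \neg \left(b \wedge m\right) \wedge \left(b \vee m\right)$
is never true.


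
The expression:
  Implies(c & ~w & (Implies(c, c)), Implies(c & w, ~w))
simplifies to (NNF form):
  True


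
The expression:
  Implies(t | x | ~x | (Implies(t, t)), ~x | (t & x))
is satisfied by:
  {t: True, x: False}
  {x: False, t: False}
  {x: True, t: True}


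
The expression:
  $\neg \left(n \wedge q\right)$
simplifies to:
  $\neg n \vee \neg q$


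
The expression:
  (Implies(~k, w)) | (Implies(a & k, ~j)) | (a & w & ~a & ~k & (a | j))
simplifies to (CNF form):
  True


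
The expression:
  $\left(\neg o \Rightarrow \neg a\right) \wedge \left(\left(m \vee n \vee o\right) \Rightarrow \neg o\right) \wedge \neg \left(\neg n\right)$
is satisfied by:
  {n: True, o: False, a: False}


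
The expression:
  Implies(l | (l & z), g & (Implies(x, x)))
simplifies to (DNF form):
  g | ~l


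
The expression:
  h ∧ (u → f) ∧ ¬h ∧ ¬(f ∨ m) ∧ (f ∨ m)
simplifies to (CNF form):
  False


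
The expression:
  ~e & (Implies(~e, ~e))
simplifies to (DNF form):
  ~e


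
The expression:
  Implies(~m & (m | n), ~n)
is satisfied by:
  {m: True, n: False}
  {n: False, m: False}
  {n: True, m: True}


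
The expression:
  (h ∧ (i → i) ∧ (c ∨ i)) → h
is always true.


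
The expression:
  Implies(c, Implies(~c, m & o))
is always true.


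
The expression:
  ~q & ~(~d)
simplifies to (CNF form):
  d & ~q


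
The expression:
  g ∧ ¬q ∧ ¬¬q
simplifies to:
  False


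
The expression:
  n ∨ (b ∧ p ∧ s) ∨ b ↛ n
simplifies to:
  b ∨ n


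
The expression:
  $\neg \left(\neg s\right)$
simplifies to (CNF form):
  $s$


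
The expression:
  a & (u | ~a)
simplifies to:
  a & u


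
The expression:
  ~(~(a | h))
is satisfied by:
  {a: True, h: True}
  {a: True, h: False}
  {h: True, a: False}


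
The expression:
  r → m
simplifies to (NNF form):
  m ∨ ¬r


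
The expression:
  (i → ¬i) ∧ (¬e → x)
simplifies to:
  ¬i ∧ (e ∨ x)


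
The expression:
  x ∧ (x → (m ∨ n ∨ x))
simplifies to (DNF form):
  x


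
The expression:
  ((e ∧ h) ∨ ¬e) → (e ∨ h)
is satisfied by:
  {e: True, h: True}
  {e: True, h: False}
  {h: True, e: False}


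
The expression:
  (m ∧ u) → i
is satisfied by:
  {i: True, u: False, m: False}
  {u: False, m: False, i: False}
  {i: True, m: True, u: False}
  {m: True, u: False, i: False}
  {i: True, u: True, m: False}
  {u: True, i: False, m: False}
  {i: True, m: True, u: True}


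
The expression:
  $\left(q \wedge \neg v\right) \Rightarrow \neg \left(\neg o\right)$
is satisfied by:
  {o: True, v: True, q: False}
  {o: True, v: False, q: False}
  {v: True, o: False, q: False}
  {o: False, v: False, q: False}
  {q: True, o: True, v: True}
  {q: True, o: True, v: False}
  {q: True, v: True, o: False}


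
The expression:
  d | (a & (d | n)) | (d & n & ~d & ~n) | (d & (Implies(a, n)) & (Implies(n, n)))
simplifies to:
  d | (a & n)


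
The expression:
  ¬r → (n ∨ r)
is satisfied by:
  {r: True, n: True}
  {r: True, n: False}
  {n: True, r: False}


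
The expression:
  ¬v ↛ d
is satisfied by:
  {d: True, v: False}
  {v: False, d: False}
  {v: True, d: True}


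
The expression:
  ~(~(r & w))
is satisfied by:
  {r: True, w: True}


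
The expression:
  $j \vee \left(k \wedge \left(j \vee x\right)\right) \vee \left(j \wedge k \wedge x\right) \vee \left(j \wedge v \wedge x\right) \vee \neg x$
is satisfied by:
  {k: True, j: True, x: False}
  {k: True, j: False, x: False}
  {j: True, k: False, x: False}
  {k: False, j: False, x: False}
  {x: True, k: True, j: True}
  {x: True, k: True, j: False}
  {x: True, j: True, k: False}


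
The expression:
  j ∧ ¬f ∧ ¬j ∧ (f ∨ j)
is never true.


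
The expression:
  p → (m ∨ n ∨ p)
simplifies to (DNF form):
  True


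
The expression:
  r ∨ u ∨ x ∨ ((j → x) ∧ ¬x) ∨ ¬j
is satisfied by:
  {r: True, x: True, u: True, j: False}
  {r: True, x: True, u: False, j: False}
  {r: True, u: True, x: False, j: False}
  {r: True, u: False, x: False, j: False}
  {x: True, u: True, r: False, j: False}
  {x: True, r: False, u: False, j: False}
  {x: False, u: True, r: False, j: False}
  {x: False, r: False, u: False, j: False}
  {r: True, j: True, x: True, u: True}
  {r: True, j: True, x: True, u: False}
  {r: True, j: True, u: True, x: False}
  {r: True, j: True, u: False, x: False}
  {j: True, x: True, u: True, r: False}
  {j: True, x: True, u: False, r: False}
  {j: True, u: True, x: False, r: False}


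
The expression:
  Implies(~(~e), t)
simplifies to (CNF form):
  t | ~e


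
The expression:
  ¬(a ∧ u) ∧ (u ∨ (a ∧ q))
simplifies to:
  (a ∨ u) ∧ (q ∨ u) ∧ (¬a ∨ ¬u)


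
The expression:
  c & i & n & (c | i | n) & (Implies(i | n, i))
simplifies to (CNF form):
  c & i & n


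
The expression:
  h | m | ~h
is always true.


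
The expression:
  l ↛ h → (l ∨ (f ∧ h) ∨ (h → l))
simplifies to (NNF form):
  True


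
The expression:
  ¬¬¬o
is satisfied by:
  {o: False}


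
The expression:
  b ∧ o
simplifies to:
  b ∧ o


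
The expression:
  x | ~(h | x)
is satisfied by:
  {x: True, h: False}
  {h: False, x: False}
  {h: True, x: True}


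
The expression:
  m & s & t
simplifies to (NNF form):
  m & s & t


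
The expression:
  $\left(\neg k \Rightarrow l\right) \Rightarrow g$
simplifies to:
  $g \vee \left(\neg k \wedge \neg l\right)$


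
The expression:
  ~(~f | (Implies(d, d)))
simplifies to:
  False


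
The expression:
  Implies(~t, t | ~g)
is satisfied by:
  {t: True, g: False}
  {g: False, t: False}
  {g: True, t: True}


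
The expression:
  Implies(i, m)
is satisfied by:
  {m: True, i: False}
  {i: False, m: False}
  {i: True, m: True}


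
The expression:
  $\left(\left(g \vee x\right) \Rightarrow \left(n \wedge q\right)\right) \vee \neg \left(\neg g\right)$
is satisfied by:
  {q: True, g: True, n: True, x: False}
  {q: True, g: True, n: False, x: False}
  {g: True, n: True, q: False, x: False}
  {g: True, q: False, n: False, x: False}
  {q: True, n: True, g: False, x: False}
  {q: True, n: False, g: False, x: False}
  {n: True, q: False, g: False, x: False}
  {n: False, q: False, g: False, x: False}
  {x: True, q: True, g: True, n: True}
  {x: True, q: True, g: True, n: False}
  {x: True, g: True, n: True, q: False}
  {x: True, g: True, n: False, q: False}
  {x: True, q: True, n: True, g: False}


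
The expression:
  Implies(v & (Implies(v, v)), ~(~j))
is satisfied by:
  {j: True, v: False}
  {v: False, j: False}
  {v: True, j: True}


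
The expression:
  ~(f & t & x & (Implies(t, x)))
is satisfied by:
  {t: False, x: False, f: False}
  {f: True, t: False, x: False}
  {x: True, t: False, f: False}
  {f: True, x: True, t: False}
  {t: True, f: False, x: False}
  {f: True, t: True, x: False}
  {x: True, t: True, f: False}


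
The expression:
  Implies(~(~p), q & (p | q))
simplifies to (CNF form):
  q | ~p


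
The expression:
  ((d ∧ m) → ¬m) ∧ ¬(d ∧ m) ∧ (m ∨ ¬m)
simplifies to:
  ¬d ∨ ¬m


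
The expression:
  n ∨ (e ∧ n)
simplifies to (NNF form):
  n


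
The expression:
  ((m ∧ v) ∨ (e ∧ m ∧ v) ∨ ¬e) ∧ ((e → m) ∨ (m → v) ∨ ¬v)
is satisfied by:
  {m: True, v: True, e: False}
  {m: True, v: False, e: False}
  {v: True, m: False, e: False}
  {m: False, v: False, e: False}
  {m: True, e: True, v: True}


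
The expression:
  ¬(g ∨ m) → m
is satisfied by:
  {m: True, g: True}
  {m: True, g: False}
  {g: True, m: False}


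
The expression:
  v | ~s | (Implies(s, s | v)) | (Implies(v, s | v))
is always true.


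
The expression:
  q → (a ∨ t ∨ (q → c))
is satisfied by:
  {a: True, t: True, c: True, q: False}
  {a: True, t: True, c: False, q: False}
  {a: True, c: True, q: False, t: False}
  {a: True, c: False, q: False, t: False}
  {t: True, c: True, q: False, a: False}
  {t: True, c: False, q: False, a: False}
  {c: True, t: False, q: False, a: False}
  {c: False, t: False, q: False, a: False}
  {a: True, t: True, q: True, c: True}
  {a: True, t: True, q: True, c: False}
  {a: True, q: True, c: True, t: False}
  {a: True, q: True, c: False, t: False}
  {q: True, t: True, c: True, a: False}
  {q: True, t: True, c: False, a: False}
  {q: True, c: True, t: False, a: False}


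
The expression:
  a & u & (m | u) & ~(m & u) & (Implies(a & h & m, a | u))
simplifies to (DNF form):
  a & u & ~m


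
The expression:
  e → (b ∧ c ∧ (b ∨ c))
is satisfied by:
  {c: True, b: True, e: False}
  {c: True, b: False, e: False}
  {b: True, c: False, e: False}
  {c: False, b: False, e: False}
  {c: True, e: True, b: True}


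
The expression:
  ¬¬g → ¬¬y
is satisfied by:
  {y: True, g: False}
  {g: False, y: False}
  {g: True, y: True}


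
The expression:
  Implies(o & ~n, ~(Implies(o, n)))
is always true.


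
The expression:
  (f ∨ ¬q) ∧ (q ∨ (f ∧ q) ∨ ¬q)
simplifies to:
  f ∨ ¬q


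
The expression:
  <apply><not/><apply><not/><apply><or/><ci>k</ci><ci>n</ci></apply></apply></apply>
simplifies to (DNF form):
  <apply><or/><ci>k</ci><ci>n</ci></apply>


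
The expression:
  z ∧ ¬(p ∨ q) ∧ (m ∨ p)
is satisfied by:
  {z: True, m: True, q: False, p: False}


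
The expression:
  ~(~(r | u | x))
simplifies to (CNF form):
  r | u | x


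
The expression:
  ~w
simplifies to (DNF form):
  ~w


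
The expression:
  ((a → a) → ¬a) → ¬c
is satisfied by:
  {a: True, c: False}
  {c: False, a: False}
  {c: True, a: True}


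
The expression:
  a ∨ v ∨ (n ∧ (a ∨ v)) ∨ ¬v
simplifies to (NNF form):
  True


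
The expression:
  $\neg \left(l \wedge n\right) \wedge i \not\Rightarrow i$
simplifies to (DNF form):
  $\text{False}$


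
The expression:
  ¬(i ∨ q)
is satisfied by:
  {q: False, i: False}


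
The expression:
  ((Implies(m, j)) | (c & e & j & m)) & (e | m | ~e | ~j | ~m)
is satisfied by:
  {j: True, m: False}
  {m: False, j: False}
  {m: True, j: True}


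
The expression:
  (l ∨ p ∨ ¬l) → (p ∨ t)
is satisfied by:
  {t: True, p: True}
  {t: True, p: False}
  {p: True, t: False}


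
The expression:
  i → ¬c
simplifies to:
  ¬c ∨ ¬i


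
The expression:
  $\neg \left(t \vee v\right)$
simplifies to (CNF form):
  $\neg t \wedge \neg v$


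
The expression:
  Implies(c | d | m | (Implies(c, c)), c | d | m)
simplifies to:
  c | d | m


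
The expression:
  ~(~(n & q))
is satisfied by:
  {q: True, n: True}


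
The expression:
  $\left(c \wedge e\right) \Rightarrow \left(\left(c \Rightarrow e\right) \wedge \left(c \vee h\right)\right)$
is always true.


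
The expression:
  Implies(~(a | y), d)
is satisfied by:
  {a: True, y: True, d: True}
  {a: True, y: True, d: False}
  {a: True, d: True, y: False}
  {a: True, d: False, y: False}
  {y: True, d: True, a: False}
  {y: True, d: False, a: False}
  {d: True, y: False, a: False}


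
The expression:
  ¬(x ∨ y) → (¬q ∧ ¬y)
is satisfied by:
  {y: True, x: True, q: False}
  {y: True, x: False, q: False}
  {x: True, y: False, q: False}
  {y: False, x: False, q: False}
  {y: True, q: True, x: True}
  {y: True, q: True, x: False}
  {q: True, x: True, y: False}


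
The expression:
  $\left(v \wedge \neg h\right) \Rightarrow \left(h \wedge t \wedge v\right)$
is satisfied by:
  {h: True, v: False}
  {v: False, h: False}
  {v: True, h: True}


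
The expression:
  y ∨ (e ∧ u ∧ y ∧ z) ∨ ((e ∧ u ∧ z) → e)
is always true.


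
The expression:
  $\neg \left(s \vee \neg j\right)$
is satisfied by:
  {j: True, s: False}


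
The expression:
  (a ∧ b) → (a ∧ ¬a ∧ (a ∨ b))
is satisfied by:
  {a: False, b: False}
  {b: True, a: False}
  {a: True, b: False}


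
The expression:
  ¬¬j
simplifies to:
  j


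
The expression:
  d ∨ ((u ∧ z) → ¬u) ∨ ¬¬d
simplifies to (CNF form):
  d ∨ ¬u ∨ ¬z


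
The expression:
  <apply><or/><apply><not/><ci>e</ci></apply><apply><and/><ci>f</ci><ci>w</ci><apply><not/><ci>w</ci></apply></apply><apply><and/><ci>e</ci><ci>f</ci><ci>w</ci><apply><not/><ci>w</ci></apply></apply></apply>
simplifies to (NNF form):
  <apply><not/><ci>e</ci></apply>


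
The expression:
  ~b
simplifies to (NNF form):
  ~b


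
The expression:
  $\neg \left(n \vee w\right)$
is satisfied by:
  {n: False, w: False}


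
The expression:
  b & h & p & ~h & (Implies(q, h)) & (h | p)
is never true.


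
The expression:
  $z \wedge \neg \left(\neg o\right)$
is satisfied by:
  {z: True, o: True}


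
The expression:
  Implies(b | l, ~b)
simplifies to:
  ~b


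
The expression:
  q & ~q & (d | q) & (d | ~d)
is never true.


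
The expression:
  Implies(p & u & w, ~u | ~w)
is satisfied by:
  {p: False, u: False, w: False}
  {w: True, p: False, u: False}
  {u: True, p: False, w: False}
  {w: True, u: True, p: False}
  {p: True, w: False, u: False}
  {w: True, p: True, u: False}
  {u: True, p: True, w: False}


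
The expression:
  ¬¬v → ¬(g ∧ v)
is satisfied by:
  {g: False, v: False}
  {v: True, g: False}
  {g: True, v: False}


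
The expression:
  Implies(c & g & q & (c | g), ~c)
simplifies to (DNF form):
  ~c | ~g | ~q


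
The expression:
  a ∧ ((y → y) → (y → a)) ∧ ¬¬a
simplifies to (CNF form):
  a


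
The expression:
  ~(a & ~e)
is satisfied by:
  {e: True, a: False}
  {a: False, e: False}
  {a: True, e: True}


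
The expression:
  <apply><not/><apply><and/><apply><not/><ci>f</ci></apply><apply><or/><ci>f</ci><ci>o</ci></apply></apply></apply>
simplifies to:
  <apply><or/><ci>f</ci><apply><not/><ci>o</ci></apply></apply>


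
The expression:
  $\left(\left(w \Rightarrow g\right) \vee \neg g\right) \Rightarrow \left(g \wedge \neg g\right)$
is never true.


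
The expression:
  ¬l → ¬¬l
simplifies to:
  l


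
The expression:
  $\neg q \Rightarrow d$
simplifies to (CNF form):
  $d \vee q$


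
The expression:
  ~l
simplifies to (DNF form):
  ~l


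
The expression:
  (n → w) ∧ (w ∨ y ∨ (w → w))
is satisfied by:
  {w: True, n: False}
  {n: False, w: False}
  {n: True, w: True}


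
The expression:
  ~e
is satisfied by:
  {e: False}


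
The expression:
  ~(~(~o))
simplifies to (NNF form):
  ~o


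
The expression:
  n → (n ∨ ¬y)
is always true.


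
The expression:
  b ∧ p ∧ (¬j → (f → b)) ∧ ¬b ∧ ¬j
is never true.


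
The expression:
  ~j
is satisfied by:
  {j: False}


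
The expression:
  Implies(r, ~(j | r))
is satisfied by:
  {r: False}


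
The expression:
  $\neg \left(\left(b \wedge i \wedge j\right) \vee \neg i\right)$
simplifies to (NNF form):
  $i \wedge \left(\neg b \vee \neg j\right)$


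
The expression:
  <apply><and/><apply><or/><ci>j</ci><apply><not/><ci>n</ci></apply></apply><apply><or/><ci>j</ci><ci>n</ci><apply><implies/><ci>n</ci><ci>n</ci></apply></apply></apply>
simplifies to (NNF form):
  <apply><or/><ci>j</ci><apply><not/><ci>n</ci></apply></apply>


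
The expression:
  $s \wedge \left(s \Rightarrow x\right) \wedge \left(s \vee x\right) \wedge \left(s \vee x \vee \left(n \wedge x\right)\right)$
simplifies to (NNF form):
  $s \wedge x$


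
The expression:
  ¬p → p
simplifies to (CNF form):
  p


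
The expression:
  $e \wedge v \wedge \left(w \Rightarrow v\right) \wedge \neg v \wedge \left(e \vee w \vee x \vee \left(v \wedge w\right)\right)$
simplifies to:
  $\text{False}$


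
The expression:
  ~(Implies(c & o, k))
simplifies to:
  c & o & ~k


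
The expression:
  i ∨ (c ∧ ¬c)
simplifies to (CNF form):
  i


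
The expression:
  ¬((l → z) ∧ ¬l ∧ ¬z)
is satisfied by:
  {z: True, l: True}
  {z: True, l: False}
  {l: True, z: False}


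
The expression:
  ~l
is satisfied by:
  {l: False}


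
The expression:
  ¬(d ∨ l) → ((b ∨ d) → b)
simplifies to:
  True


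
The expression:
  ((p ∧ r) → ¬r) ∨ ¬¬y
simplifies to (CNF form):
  y ∨ ¬p ∨ ¬r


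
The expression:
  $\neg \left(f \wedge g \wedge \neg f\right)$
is always true.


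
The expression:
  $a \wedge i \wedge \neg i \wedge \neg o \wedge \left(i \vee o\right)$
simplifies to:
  $\text{False}$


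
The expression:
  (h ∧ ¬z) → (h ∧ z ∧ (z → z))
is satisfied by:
  {z: True, h: False}
  {h: False, z: False}
  {h: True, z: True}


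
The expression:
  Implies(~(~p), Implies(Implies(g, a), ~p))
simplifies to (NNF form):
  ~p | (g & ~a)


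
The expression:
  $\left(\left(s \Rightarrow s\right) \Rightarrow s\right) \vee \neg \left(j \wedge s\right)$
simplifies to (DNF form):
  $\text{True}$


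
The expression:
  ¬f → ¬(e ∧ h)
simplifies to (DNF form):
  f ∨ ¬e ∨ ¬h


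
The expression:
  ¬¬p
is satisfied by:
  {p: True}


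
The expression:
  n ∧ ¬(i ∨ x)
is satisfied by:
  {n: True, x: False, i: False}


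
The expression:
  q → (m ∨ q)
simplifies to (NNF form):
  True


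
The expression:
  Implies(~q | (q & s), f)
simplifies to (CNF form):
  (f | q) & (f | ~s)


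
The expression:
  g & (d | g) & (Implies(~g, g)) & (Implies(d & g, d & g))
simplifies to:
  g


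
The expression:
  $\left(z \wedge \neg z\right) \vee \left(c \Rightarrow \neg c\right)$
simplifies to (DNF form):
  $\neg c$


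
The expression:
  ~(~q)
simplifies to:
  q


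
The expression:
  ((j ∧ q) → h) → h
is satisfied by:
  {h: True, j: True, q: True}
  {h: True, j: True, q: False}
  {h: True, q: True, j: False}
  {h: True, q: False, j: False}
  {j: True, q: True, h: False}


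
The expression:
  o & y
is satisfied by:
  {o: True, y: True}


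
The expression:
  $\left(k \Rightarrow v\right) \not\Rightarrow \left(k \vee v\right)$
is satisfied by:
  {v: False, k: False}


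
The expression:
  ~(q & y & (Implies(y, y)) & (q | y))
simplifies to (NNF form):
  ~q | ~y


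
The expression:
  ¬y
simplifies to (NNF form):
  ¬y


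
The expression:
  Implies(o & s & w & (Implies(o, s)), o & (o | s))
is always true.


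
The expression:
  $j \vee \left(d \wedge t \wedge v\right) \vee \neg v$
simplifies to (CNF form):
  $\left(d \vee j \vee \neg v\right) \wedge \left(j \vee t \vee \neg v\right)$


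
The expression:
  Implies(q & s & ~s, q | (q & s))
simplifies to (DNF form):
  True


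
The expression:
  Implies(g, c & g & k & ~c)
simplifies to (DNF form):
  ~g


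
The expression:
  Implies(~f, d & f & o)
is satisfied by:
  {f: True}


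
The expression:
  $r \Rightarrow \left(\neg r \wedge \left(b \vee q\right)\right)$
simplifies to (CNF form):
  $\neg r$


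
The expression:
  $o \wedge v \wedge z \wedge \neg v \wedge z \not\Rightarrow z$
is never true.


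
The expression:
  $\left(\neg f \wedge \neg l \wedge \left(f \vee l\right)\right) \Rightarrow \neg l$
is always true.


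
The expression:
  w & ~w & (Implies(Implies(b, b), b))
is never true.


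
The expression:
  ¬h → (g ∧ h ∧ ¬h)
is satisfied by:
  {h: True}


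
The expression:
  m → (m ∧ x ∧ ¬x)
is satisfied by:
  {m: False}


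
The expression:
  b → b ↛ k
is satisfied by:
  {k: False, b: False}
  {b: True, k: False}
  {k: True, b: False}


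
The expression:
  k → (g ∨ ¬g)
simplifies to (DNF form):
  True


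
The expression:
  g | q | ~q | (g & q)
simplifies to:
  True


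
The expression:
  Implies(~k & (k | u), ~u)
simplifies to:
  k | ~u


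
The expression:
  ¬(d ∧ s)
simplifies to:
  ¬d ∨ ¬s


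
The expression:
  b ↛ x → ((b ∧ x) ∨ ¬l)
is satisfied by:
  {x: True, l: False, b: False}
  {l: False, b: False, x: False}
  {x: True, b: True, l: False}
  {b: True, l: False, x: False}
  {x: True, l: True, b: False}
  {l: True, x: False, b: False}
  {x: True, b: True, l: True}


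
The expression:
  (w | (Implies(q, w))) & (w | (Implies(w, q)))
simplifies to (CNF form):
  w | ~q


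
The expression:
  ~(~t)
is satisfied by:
  {t: True}


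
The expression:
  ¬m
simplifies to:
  ¬m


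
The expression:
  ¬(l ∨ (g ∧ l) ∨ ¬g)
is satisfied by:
  {g: True, l: False}


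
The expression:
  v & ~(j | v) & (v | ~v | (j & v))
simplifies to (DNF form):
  False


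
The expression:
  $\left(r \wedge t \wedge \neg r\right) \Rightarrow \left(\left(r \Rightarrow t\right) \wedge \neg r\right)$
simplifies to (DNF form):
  $\text{True}$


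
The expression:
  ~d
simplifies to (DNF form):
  ~d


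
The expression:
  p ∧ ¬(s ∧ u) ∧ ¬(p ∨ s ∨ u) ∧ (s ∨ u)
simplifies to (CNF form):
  False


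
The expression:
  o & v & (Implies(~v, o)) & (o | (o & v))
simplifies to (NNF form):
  o & v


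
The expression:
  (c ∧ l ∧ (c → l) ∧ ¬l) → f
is always true.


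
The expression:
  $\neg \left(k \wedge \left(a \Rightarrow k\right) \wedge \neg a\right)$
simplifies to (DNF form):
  $a \vee \neg k$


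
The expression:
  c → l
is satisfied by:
  {l: True, c: False}
  {c: False, l: False}
  {c: True, l: True}


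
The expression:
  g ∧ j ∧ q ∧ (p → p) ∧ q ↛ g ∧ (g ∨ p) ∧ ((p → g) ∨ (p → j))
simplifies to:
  False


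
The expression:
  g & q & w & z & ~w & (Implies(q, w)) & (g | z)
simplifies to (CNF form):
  False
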